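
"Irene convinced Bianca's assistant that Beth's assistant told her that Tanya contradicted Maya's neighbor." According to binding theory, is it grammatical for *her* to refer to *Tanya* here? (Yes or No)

*Tanya* is an R-expression; Principle C requires it to be free (not bound by any c-commanding expression).
— her: object of the clause headed by 'told'; the pronoun c-commands the R-expression — coreference blocked (Principle C).

No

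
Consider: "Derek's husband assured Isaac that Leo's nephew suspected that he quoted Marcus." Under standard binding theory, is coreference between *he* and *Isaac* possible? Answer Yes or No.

*Isaac* is an R-expression; Principle C requires it to be free (not bound by any c-commanding expression).
— he: subject of the clause headed by 'quoted'; the pronoun does not c-command the R-expression — coreference allowed.

Yes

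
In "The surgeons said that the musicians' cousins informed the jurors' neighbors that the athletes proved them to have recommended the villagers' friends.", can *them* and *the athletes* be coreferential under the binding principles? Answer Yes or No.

*the athletes* is an R-expression; Principle C requires it to be free (not bound by any c-commanding expression).
— them: subject of the clause headed by 'recommended'; the R-expression locally c-commands the pronoun — coreference blocked (Principle B on the pronoun).

No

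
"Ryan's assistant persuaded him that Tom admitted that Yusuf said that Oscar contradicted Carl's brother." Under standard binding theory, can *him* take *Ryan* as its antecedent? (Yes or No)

Yes

*him* is a pronoun; Principle B requires it to be free in its binding domain — the matrix clause.
— Ryan: possessor inside the subject DP of the matrix clause; does not c-command the pronoun — Principle B does not apply; allowed.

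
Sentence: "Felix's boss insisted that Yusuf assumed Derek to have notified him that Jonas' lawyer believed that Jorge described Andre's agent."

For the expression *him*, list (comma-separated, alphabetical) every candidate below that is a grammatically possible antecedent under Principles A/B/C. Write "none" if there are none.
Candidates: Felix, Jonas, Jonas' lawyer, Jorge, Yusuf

*him* is a pronoun; Principle B requires it to be free in its binding domain — the clause headed by 'notified'.
— Felix: possessor inside the subject DP of the matrix clause; does not c-command the pronoun — Principle B does not apply; allowed.
— Jonas: possessor inside the subject DP of the clause headed by 'believed'; is c-commanded by the pronoun; coreference would bind this R-expression — blocked (Principle C).
— Jonas' lawyer: subject of the clause headed by 'believed'; is c-commanded by the pronoun; coreference would bind this R-expression — blocked (Principle C).
— Jorge: subject of the clause headed by 'described'; is c-commanded by the pronoun; coreference would bind this R-expression — blocked (Principle C).
— Yusuf: subject of the clause headed by 'assumed'; c-commands the pronoun but lies outside its binding domain — allowed.

Felix, Yusuf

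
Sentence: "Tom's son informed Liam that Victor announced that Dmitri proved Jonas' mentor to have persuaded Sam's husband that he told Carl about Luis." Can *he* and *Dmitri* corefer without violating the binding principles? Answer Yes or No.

*Dmitri* is an R-expression; Principle C requires it to be free (not bound by any c-commanding expression).
— he: subject of the clause headed by 'told'; the pronoun does not c-command the R-expression — coreference allowed.

Yes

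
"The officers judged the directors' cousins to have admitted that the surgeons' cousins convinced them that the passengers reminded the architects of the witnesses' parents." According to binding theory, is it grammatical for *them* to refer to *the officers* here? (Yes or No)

Yes

*the officers* is an R-expression; Principle C requires it to be free (not bound by any c-commanding expression).
— them: object of the clause headed by 'convinced'; the pronoun does not c-command the R-expression — coreference allowed.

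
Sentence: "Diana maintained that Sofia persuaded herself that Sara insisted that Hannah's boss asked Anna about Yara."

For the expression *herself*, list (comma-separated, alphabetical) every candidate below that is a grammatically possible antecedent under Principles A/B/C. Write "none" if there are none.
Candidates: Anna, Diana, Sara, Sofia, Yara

*herself* is a reflexive; Principle A requires it to be bound within its binding domain — the clause headed by 'persuaded'.
— Anna: object of the clause headed by 'asked'; does not c-command the reflexive — cannot bind it (Principle A).
— Diana: subject of the matrix clause; c-commands the reflexive but lies outside its binding domain — cannot bind it (Principle A).
— Sara: subject of the clause headed by 'insisted'; does not c-command the reflexive — cannot bind it (Principle A).
— Sofia: subject of the clause headed by 'persuaded'; c-commands the reflexive within its binding domain — allowed (Principle A).
— Yara: second object of the clause headed by 'asked'; does not c-command the reflexive — cannot bind it (Principle A).

Sofia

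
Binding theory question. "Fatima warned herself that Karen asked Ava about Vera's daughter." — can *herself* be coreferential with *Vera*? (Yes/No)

No

*herself* is a reflexive; Principle A requires it to be bound within its binding domain — the matrix clause.
— Vera: possessor inside the second object DP of the clause headed by 'asked'; does not c-command the reflexive — cannot bind it (Principle A).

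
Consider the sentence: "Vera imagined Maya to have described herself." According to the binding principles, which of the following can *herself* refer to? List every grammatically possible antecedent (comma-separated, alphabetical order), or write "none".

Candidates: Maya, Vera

Maya

*herself* is a reflexive; Principle A requires it to be bound within its binding domain — the clause headed by 'described'.
— Maya: subject of the clause headed by 'described'; c-commands the reflexive within its binding domain — allowed (Principle A).
— Vera: subject of the matrix clause; c-commands the reflexive but lies outside its binding domain — cannot bind it (Principle A).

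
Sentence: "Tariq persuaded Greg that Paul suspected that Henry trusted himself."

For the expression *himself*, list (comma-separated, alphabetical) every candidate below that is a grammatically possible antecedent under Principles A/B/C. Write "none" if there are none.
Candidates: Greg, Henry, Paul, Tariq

Henry

*himself* is a reflexive; Principle A requires it to be bound within its binding domain — the clause headed by 'trusted'.
— Greg: object of the matrix clause; c-commands the reflexive but lies outside its binding domain — cannot bind it (Principle A).
— Henry: subject of the clause headed by 'trusted'; c-commands the reflexive within its binding domain — allowed (Principle A).
— Paul: subject of the clause headed by 'suspected'; c-commands the reflexive but lies outside its binding domain — cannot bind it (Principle A).
— Tariq: subject of the matrix clause; c-commands the reflexive but lies outside its binding domain — cannot bind it (Principle A).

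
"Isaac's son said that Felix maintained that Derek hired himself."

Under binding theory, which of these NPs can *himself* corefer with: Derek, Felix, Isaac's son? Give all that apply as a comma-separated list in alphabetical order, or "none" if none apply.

*himself* is a reflexive; Principle A requires it to be bound within its binding domain — the clause headed by 'hired'.
— Derek: subject of the clause headed by 'hired'; c-commands the reflexive within its binding domain — allowed (Principle A).
— Felix: subject of the clause headed by 'maintained'; c-commands the reflexive but lies outside its binding domain — cannot bind it (Principle A).
— Isaac's son: subject of the matrix clause; c-commands the reflexive but lies outside its binding domain — cannot bind it (Principle A).

Derek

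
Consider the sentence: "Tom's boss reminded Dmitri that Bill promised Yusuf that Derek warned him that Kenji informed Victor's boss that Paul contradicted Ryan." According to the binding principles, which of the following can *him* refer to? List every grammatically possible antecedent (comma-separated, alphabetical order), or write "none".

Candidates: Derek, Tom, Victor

*him* is a pronoun; Principle B requires it to be free in its binding domain — the clause headed by 'warned'.
— Derek: subject of the clause headed by 'warned'; c-commands the pronoun within its binding domain — blocked (Principle B).
— Tom: possessor inside the subject DP of the matrix clause; does not c-command the pronoun — Principle B does not apply; allowed.
— Victor: possessor inside the object DP of the clause headed by 'informed'; is c-commanded by the pronoun; coreference would bind this R-expression — blocked (Principle C).

Tom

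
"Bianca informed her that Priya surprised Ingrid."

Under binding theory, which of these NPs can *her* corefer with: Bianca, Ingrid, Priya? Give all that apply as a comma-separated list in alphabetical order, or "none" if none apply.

none

*her* is a pronoun; Principle B requires it to be free in its binding domain — the matrix clause.
— Bianca: subject of the matrix clause; c-commands the pronoun within its binding domain — blocked (Principle B).
— Ingrid: object of the clause headed by 'surprised'; is c-commanded by the pronoun; coreference would bind this R-expression — blocked (Principle C).
— Priya: subject of the clause headed by 'surprised'; is c-commanded by the pronoun; coreference would bind this R-expression — blocked (Principle C).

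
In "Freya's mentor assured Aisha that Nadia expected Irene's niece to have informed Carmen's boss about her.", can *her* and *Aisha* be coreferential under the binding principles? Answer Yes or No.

*Aisha* is an R-expression; Principle C requires it to be free (not bound by any c-commanding expression).
— her: second object of the clause headed by 'informed'; the pronoun does not c-command the R-expression — coreference allowed.

Yes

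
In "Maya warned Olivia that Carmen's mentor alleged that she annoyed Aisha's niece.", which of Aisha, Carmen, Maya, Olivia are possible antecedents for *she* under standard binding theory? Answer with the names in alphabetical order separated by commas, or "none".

Carmen, Maya, Olivia

*she* is a pronoun; Principle B requires it to be free in its binding domain — the clause headed by 'annoyed'.
— Aisha: possessor inside the object DP of the clause headed by 'annoyed'; is c-commanded by the pronoun; coreference would bind this R-expression — blocked (Principle C).
— Carmen: possessor inside the subject DP of the clause headed by 'alleged'; does not c-command the pronoun — Principle B does not apply; allowed.
— Maya: subject of the matrix clause; c-commands the pronoun but lies outside its binding domain — allowed.
— Olivia: object of the matrix clause; c-commands the pronoun but lies outside its binding domain — allowed.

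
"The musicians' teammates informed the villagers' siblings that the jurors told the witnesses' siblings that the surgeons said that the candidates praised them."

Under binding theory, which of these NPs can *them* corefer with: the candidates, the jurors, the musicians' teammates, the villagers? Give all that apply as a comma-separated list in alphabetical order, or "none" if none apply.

*them* is a pronoun; Principle B requires it to be free in its binding domain — the clause headed by 'praised'.
— the candidates: subject of the clause headed by 'praised'; c-commands the pronoun within its binding domain — blocked (Principle B).
— the jurors: subject of the clause headed by 'told'; c-commands the pronoun but lies outside its binding domain — allowed.
— the musicians' teammates: subject of the matrix clause; c-commands the pronoun but lies outside its binding domain — allowed.
— the villagers: possessor inside the object DP of the matrix clause; does not c-command the pronoun — Principle B does not apply; allowed.

the jurors, the musicians' teammates, the villagers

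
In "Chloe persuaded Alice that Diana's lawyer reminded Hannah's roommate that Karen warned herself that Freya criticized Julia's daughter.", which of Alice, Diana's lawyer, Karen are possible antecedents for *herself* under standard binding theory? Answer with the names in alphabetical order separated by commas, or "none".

Karen

*herself* is a reflexive; Principle A requires it to be bound within its binding domain — the clause headed by 'warned'.
— Alice: object of the matrix clause; c-commands the reflexive but lies outside its binding domain — cannot bind it (Principle A).
— Diana's lawyer: subject of the clause headed by 'reminded'; c-commands the reflexive but lies outside its binding domain — cannot bind it (Principle A).
— Karen: subject of the clause headed by 'warned'; c-commands the reflexive within its binding domain — allowed (Principle A).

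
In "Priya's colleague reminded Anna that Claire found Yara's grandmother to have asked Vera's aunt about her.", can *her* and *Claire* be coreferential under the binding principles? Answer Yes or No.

Yes

*Claire* is an R-expression; Principle C requires it to be free (not bound by any c-commanding expression).
— her: second object of the clause headed by 'asked'; the pronoun does not c-command the R-expression — coreference allowed.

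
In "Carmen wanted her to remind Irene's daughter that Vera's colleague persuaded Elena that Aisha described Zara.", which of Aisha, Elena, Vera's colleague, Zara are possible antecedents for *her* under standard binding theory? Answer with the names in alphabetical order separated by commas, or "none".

none

*her* is a pronoun; Principle B requires it to be free in its binding domain — the matrix clause.
— Aisha: subject of the clause headed by 'described'; is c-commanded by the pronoun; coreference would bind this R-expression — blocked (Principle C).
— Elena: object of the clause headed by 'persuaded'; is c-commanded by the pronoun; coreference would bind this R-expression — blocked (Principle C).
— Vera's colleague: subject of the clause headed by 'persuaded'; is c-commanded by the pronoun; coreference would bind this R-expression — blocked (Principle C).
— Zara: object of the clause headed by 'described'; is c-commanded by the pronoun; coreference would bind this R-expression — blocked (Principle C).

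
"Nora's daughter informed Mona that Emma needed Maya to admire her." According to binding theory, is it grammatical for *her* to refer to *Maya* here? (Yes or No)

No

*Maya* is an R-expression; Principle C requires it to be free (not bound by any c-commanding expression).
— her: object of the clause headed by 'admire'; the R-expression locally c-commands the pronoun — coreference blocked (Principle B on the pronoun).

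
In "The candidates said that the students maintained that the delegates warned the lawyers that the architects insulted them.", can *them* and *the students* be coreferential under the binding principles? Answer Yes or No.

*the students* is an R-expression; Principle C requires it to be free (not bound by any c-commanding expression).
— them: object of the clause headed by 'insulted'; the pronoun does not c-command the R-expression — coreference allowed.

Yes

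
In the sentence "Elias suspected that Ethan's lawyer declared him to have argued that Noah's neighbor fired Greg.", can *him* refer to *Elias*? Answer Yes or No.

*him* is a pronoun; Principle B requires it to be free in its binding domain — the clause headed by 'declared'.
— Elias: subject of the matrix clause; c-commands the pronoun but lies outside its binding domain — allowed.

Yes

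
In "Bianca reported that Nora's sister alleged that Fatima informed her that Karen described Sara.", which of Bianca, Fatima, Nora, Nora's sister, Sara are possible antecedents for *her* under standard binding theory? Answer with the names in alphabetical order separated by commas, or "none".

Bianca, Nora, Nora's sister

*her* is a pronoun; Principle B requires it to be free in its binding domain — the clause headed by 'informed'.
— Bianca: subject of the matrix clause; c-commands the pronoun but lies outside its binding domain — allowed.
— Fatima: subject of the clause headed by 'informed'; c-commands the pronoun within its binding domain — blocked (Principle B).
— Nora: possessor inside the subject DP of the clause headed by 'alleged'; does not c-command the pronoun — Principle B does not apply; allowed.
— Nora's sister: subject of the clause headed by 'alleged'; c-commands the pronoun but lies outside its binding domain — allowed.
— Sara: object of the clause headed by 'described'; is c-commanded by the pronoun; coreference would bind this R-expression — blocked (Principle C).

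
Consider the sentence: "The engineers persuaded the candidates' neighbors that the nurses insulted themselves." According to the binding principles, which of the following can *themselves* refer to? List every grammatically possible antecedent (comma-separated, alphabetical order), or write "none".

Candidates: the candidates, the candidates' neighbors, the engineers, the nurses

*themselves* is a reflexive; Principle A requires it to be bound within its binding domain — the clause headed by 'insulted'.
— the candidates: possessor inside the object DP of the matrix clause; does not c-command the reflexive — cannot bind it (Principle A).
— the candidates' neighbors: object of the matrix clause; c-commands the reflexive but lies outside its binding domain — cannot bind it (Principle A).
— the engineers: subject of the matrix clause; c-commands the reflexive but lies outside its binding domain — cannot bind it (Principle A).
— the nurses: subject of the clause headed by 'insulted'; c-commands the reflexive within its binding domain — allowed (Principle A).

the nurses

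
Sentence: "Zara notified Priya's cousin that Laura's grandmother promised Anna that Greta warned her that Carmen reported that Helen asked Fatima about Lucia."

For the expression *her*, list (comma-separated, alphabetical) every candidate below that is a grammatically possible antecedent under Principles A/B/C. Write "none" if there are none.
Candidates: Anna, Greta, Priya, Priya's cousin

*her* is a pronoun; Principle B requires it to be free in its binding domain — the clause headed by 'warned'.
— Anna: object of the clause headed by 'promised'; c-commands the pronoun but lies outside its binding domain — allowed.
— Greta: subject of the clause headed by 'warned'; c-commands the pronoun within its binding domain — blocked (Principle B).
— Priya: possessor inside the object DP of the matrix clause; does not c-command the pronoun — Principle B does not apply; allowed.
— Priya's cousin: object of the matrix clause; c-commands the pronoun but lies outside its binding domain — allowed.

Anna, Priya, Priya's cousin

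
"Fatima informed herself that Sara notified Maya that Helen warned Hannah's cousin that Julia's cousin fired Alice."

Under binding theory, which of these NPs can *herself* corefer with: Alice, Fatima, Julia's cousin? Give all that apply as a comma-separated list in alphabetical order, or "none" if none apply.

Fatima

*herself* is a reflexive; Principle A requires it to be bound within its binding domain — the matrix clause.
— Alice: object of the clause headed by 'fired'; does not c-command the reflexive — cannot bind it (Principle A).
— Fatima: subject of the matrix clause; c-commands the reflexive within its binding domain — allowed (Principle A).
— Julia's cousin: subject of the clause headed by 'fired'; does not c-command the reflexive — cannot bind it (Principle A).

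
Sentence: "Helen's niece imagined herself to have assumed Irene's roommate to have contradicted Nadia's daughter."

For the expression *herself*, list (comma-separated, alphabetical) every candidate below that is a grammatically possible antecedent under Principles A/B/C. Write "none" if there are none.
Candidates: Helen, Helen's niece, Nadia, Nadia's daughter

*herself* is a reflexive; Principle A requires it to be bound within its binding domain — the matrix clause.
— Helen: possessor inside the subject DP of the matrix clause; does not c-command the reflexive — cannot bind it (Principle A).
— Helen's niece: subject of the matrix clause; c-commands the reflexive within its binding domain — allowed (Principle A).
— Nadia: possessor inside the object DP of the clause headed by 'contradicted'; does not c-command the reflexive — cannot bind it (Principle A).
— Nadia's daughter: object of the clause headed by 'contradicted'; does not c-command the reflexive — cannot bind it (Principle A).

Helen's niece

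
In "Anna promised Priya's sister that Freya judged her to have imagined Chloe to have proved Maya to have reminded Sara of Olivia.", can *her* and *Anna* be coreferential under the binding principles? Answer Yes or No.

*Anna* is an R-expression; Principle C requires it to be free (not bound by any c-commanding expression).
— her: subject of the clause headed by 'imagined'; the pronoun does not c-command the R-expression — coreference allowed.

Yes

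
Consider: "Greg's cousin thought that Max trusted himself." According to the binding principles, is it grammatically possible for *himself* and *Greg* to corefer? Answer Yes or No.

No

*himself* is a reflexive; Principle A requires it to be bound within its binding domain — the clause headed by 'trusted'.
— Greg: possessor inside the subject DP of the matrix clause; does not c-command the reflexive — cannot bind it (Principle A).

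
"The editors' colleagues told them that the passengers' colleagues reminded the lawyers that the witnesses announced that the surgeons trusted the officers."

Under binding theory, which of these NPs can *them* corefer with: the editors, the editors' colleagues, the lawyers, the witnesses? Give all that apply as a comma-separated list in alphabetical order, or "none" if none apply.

the editors

*them* is a pronoun; Principle B requires it to be free in its binding domain — the matrix clause.
— the editors: possessor inside the subject DP of the matrix clause; does not c-command the pronoun — Principle B does not apply; allowed.
— the editors' colleagues: subject of the matrix clause; c-commands the pronoun within its binding domain — blocked (Principle B).
— the lawyers: object of the clause headed by 'reminded'; is c-commanded by the pronoun; coreference would bind this R-expression — blocked (Principle C).
— the witnesses: subject of the clause headed by 'announced'; is c-commanded by the pronoun; coreference would bind this R-expression — blocked (Principle C).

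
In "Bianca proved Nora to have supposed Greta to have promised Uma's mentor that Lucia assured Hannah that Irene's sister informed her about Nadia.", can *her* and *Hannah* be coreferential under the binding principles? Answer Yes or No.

*Hannah* is an R-expression; Principle C requires it to be free (not bound by any c-commanding expression).
— her: object of the clause headed by 'informed'; the pronoun does not c-command the R-expression — coreference allowed.

Yes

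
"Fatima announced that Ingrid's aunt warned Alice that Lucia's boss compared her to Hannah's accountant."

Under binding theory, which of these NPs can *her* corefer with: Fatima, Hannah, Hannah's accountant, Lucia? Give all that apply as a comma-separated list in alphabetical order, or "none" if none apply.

Fatima, Lucia

*her* is a pronoun; Principle B requires it to be free in its binding domain — the clause headed by 'compared'.
— Fatima: subject of the matrix clause; c-commands the pronoun but lies outside its binding domain — allowed.
— Hannah: possessor inside the second object DP of the clause headed by 'compared'; is c-commanded by the pronoun; coreference would bind this R-expression — blocked (Principle C).
— Hannah's accountant: second object of the clause headed by 'compared'; is c-commanded by the pronoun; coreference would bind this R-expression — blocked (Principle C).
— Lucia: possessor inside the subject DP of the clause headed by 'compared'; does not c-command the pronoun — Principle B does not apply; allowed.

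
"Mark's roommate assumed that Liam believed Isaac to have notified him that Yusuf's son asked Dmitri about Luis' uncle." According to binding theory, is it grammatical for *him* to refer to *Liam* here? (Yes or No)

Yes

*Liam* is an R-expression; Principle C requires it to be free (not bound by any c-commanding expression).
— him: object of the clause headed by 'notified'; the pronoun does not c-command the R-expression — coreference allowed.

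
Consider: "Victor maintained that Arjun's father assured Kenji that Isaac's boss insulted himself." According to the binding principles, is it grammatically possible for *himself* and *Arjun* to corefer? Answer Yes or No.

No

*himself* is a reflexive; Principle A requires it to be bound within its binding domain — the clause headed by 'insulted'.
— Arjun: possessor inside the subject DP of the clause headed by 'assured'; does not c-command the reflexive — cannot bind it (Principle A).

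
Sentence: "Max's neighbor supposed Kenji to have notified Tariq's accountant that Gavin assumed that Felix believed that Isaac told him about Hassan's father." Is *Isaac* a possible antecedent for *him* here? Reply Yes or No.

No

*him* is a pronoun; Principle B requires it to be free in its binding domain — the clause headed by 'told'.
— Isaac: subject of the clause headed by 'told'; c-commands the pronoun within its binding domain — blocked (Principle B).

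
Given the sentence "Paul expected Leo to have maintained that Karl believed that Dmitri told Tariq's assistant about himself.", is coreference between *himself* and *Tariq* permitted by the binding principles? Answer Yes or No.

*himself* is a reflexive; Principle A requires it to be bound within its binding domain — the clause headed by 'told'.
— Tariq: possessor inside the object DP of the clause headed by 'told'; does not c-command the reflexive — cannot bind it (Principle A).

No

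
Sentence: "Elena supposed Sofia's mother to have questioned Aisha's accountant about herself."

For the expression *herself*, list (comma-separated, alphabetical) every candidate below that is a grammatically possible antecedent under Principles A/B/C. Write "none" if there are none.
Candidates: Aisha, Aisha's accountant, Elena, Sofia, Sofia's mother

Aisha's accountant, Sofia's mother

*herself* is a reflexive; Principle A requires it to be bound within its binding domain — the clause headed by 'questioned'.
— Aisha: possessor inside the object DP of the clause headed by 'questioned'; does not c-command the reflexive — cannot bind it (Principle A).
— Aisha's accountant: object of the clause headed by 'questioned'; c-commands the reflexive within its binding domain — allowed (Principle A).
— Elena: subject of the matrix clause; c-commands the reflexive but lies outside its binding domain — cannot bind it (Principle A).
— Sofia: possessor inside the subject DP of the clause headed by 'questioned'; does not c-command the reflexive — cannot bind it (Principle A).
— Sofia's mother: subject of the clause headed by 'questioned'; c-commands the reflexive within its binding domain — allowed (Principle A).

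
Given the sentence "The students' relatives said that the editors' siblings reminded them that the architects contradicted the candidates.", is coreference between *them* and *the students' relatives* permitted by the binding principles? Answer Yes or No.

*them* is a pronoun; Principle B requires it to be free in its binding domain — the clause headed by 'reminded'.
— the students' relatives: subject of the matrix clause; c-commands the pronoun but lies outside its binding domain — allowed.

Yes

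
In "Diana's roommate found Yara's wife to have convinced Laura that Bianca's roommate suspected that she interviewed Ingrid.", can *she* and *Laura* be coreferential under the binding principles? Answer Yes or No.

*Laura* is an R-expression; Principle C requires it to be free (not bound by any c-commanding expression).
— she: subject of the clause headed by 'interviewed'; the pronoun does not c-command the R-expression — coreference allowed.

Yes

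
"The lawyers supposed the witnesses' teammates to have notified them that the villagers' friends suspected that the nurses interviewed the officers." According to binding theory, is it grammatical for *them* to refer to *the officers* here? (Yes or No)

*the officers* is an R-expression; Principle C requires it to be free (not bound by any c-commanding expression).
— them: object of the clause headed by 'notified'; the pronoun c-commands the R-expression — coreference blocked (Principle C).

No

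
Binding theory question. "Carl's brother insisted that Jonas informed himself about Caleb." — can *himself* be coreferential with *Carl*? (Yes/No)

*himself* is a reflexive; Principle A requires it to be bound within its binding domain — the clause headed by 'informed'.
— Carl: possessor inside the subject DP of the matrix clause; does not c-command the reflexive — cannot bind it (Principle A).

No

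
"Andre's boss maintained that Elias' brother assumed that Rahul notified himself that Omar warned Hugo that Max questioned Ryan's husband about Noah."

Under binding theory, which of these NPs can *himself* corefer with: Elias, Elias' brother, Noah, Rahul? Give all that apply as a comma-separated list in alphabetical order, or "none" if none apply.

*himself* is a reflexive; Principle A requires it to be bound within its binding domain — the clause headed by 'notified'.
— Elias: possessor inside the subject DP of the clause headed by 'assumed'; does not c-command the reflexive — cannot bind it (Principle A).
— Elias' brother: subject of the clause headed by 'assumed'; c-commands the reflexive but lies outside its binding domain — cannot bind it (Principle A).
— Noah: second object of the clause headed by 'questioned'; does not c-command the reflexive — cannot bind it (Principle A).
— Rahul: subject of the clause headed by 'notified'; c-commands the reflexive within its binding domain — allowed (Principle A).

Rahul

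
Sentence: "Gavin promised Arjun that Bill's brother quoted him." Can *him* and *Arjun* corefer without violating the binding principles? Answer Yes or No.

Yes

*Arjun* is an R-expression; Principle C requires it to be free (not bound by any c-commanding expression).
— him: object of the clause headed by 'quoted'; the pronoun does not c-command the R-expression — coreference allowed.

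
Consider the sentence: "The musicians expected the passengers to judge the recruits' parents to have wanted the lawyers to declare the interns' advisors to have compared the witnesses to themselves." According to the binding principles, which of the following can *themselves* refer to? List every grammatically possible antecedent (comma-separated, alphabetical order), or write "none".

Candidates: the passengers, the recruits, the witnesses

the witnesses

*themselves* is a reflexive; Principle A requires it to be bound within its binding domain — the clause headed by 'compared'.
— the passengers: subject of the clause headed by 'judge'; c-commands the reflexive but lies outside its binding domain — cannot bind it (Principle A).
— the recruits: possessor inside the subject DP of the clause headed by 'wanted'; does not c-command the reflexive — cannot bind it (Principle A).
— the witnesses: object of the clause headed by 'compared'; c-commands the reflexive within its binding domain — allowed (Principle A).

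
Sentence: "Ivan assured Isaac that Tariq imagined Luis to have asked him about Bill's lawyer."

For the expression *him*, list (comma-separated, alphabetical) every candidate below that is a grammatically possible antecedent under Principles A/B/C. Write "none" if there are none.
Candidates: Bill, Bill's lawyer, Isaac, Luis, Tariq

*him* is a pronoun; Principle B requires it to be free in its binding domain — the clause headed by 'asked'.
— Bill: possessor inside the second object DP of the clause headed by 'asked'; is c-commanded by the pronoun; coreference would bind this R-expression — blocked (Principle C).
— Bill's lawyer: second object of the clause headed by 'asked'; is c-commanded by the pronoun; coreference would bind this R-expression — blocked (Principle C).
— Isaac: object of the matrix clause; c-commands the pronoun but lies outside its binding domain — allowed.
— Luis: subject of the clause headed by 'asked'; c-commands the pronoun within its binding domain — blocked (Principle B).
— Tariq: subject of the clause headed by 'imagined'; c-commands the pronoun but lies outside its binding domain — allowed.

Isaac, Tariq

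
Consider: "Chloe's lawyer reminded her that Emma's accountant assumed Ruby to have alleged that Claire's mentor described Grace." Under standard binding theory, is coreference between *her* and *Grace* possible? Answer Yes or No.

*Grace* is an R-expression; Principle C requires it to be free (not bound by any c-commanding expression).
— her: object of the matrix clause; the pronoun c-commands the R-expression — coreference blocked (Principle C).

No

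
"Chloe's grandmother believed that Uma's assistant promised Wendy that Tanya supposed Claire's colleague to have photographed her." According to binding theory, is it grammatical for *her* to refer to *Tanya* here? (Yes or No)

Yes

*Tanya* is an R-expression; Principle C requires it to be free (not bound by any c-commanding expression).
— her: object of the clause headed by 'photographed'; the pronoun does not c-command the R-expression — coreference allowed.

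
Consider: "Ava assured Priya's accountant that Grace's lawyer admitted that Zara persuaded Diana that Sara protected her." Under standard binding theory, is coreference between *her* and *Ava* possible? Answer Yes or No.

*Ava* is an R-expression; Principle C requires it to be free (not bound by any c-commanding expression).
— her: object of the clause headed by 'protected'; the pronoun does not c-command the R-expression — coreference allowed.

Yes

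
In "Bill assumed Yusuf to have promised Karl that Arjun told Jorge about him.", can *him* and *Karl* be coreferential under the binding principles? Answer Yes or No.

*Karl* is an R-expression; Principle C requires it to be free (not bound by any c-commanding expression).
— him: second object of the clause headed by 'told'; the pronoun does not c-command the R-expression — coreference allowed.

Yes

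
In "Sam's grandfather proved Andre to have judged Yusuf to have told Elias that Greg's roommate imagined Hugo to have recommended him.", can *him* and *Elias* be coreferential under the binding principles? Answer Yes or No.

*Elias* is an R-expression; Principle C requires it to be free (not bound by any c-commanding expression).
— him: object of the clause headed by 'recommended'; the pronoun does not c-command the R-expression — coreference allowed.

Yes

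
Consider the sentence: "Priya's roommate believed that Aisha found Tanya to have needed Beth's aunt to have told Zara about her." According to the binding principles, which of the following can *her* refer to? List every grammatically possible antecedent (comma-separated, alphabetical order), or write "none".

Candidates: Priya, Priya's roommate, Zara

*her* is a pronoun; Principle B requires it to be free in its binding domain — the clause headed by 'told'.
— Priya: possessor inside the subject DP of the matrix clause; does not c-command the pronoun — Principle B does not apply; allowed.
— Priya's roommate: subject of the matrix clause; c-commands the pronoun but lies outside its binding domain — allowed.
— Zara: object of the clause headed by 'told'; c-commands the pronoun within its binding domain — blocked (Principle B).

Priya, Priya's roommate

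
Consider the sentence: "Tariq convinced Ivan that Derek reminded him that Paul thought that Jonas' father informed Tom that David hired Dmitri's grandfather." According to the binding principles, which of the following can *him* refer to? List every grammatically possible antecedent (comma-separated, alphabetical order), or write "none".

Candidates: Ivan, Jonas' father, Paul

*him* is a pronoun; Principle B requires it to be free in its binding domain — the clause headed by 'reminded'.
— Ivan: object of the matrix clause; c-commands the pronoun but lies outside its binding domain — allowed.
— Jonas' father: subject of the clause headed by 'informed'; is c-commanded by the pronoun; coreference would bind this R-expression — blocked (Principle C).
— Paul: subject of the clause headed by 'thought'; is c-commanded by the pronoun; coreference would bind this R-expression — blocked (Principle C).

Ivan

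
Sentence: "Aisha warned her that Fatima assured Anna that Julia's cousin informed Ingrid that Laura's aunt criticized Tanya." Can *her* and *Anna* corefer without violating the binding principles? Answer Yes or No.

No

*Anna* is an R-expression; Principle C requires it to be free (not bound by any c-commanding expression).
— her: object of the matrix clause; the pronoun c-commands the R-expression — coreference blocked (Principle C).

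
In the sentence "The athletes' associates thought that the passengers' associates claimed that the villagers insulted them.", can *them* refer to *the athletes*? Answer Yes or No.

Yes

*them* is a pronoun; Principle B requires it to be free in its binding domain — the clause headed by 'insulted'.
— the athletes: possessor inside the subject DP of the matrix clause; does not c-command the pronoun — Principle B does not apply; allowed.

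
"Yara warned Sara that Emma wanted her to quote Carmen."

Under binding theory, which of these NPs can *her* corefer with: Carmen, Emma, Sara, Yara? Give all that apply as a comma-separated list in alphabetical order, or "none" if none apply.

*her* is a pronoun; Principle B requires it to be free in its binding domain — the clause headed by 'wanted'.
— Carmen: object of the clause headed by 'quote'; is c-commanded by the pronoun; coreference would bind this R-expression — blocked (Principle C).
— Emma: subject of the clause headed by 'wanted'; c-commands the pronoun within its binding domain — blocked (Principle B).
— Sara: object of the matrix clause; c-commands the pronoun but lies outside its binding domain — allowed.
— Yara: subject of the matrix clause; c-commands the pronoun but lies outside its binding domain — allowed.

Sara, Yara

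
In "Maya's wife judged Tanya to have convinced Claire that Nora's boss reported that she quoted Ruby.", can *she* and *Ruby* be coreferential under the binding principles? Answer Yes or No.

No

*Ruby* is an R-expression; Principle C requires it to be free (not bound by any c-commanding expression).
— she: subject of the clause headed by 'quoted'; the pronoun c-commands the R-expression — coreference blocked (Principle C).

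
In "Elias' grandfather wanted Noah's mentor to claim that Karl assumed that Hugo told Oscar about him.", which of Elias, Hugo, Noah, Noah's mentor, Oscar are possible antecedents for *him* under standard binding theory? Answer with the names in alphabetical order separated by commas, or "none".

*him* is a pronoun; Principle B requires it to be free in its binding domain — the clause headed by 'told'.
— Elias: possessor inside the subject DP of the matrix clause; does not c-command the pronoun — Principle B does not apply; allowed.
— Hugo: subject of the clause headed by 'told'; c-commands the pronoun within its binding domain — blocked (Principle B).
— Noah: possessor inside the subject DP of the clause headed by 'claim'; does not c-command the pronoun — Principle B does not apply; allowed.
— Noah's mentor: subject of the clause headed by 'claim'; c-commands the pronoun but lies outside its binding domain — allowed.
— Oscar: object of the clause headed by 'told'; c-commands the pronoun within its binding domain — blocked (Principle B).

Elias, Noah, Noah's mentor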